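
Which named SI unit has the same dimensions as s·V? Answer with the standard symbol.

V = W/A (potential = power per current),
    = kg·m²·s⁻³·A⁻¹.
Combining: s·V = s · (kg·m²·s⁻³·A⁻¹) = kg·m²·s⁻²·A⁻¹.
kg·m²·s⁻²·A⁻¹ is the base-SI form of the weber.

Wb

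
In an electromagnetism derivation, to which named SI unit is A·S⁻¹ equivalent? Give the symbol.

S = 1/Ω (conductance is reciprocal resistance),
    = kg⁻¹·m⁻²·s³·A².
So S⁻¹ = kg·m²·s⁻³·A⁻².
Combining: A·S⁻¹ = A · (kg·m²·s⁻³·A⁻²) = kg·m²·s⁻³·A⁻¹.
kg·m²·s⁻³·A⁻¹ is the base-SI form of the volt.

V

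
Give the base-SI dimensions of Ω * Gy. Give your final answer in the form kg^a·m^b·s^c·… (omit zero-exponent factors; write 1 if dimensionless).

kg·m⁴·s⁻⁵·A⁻²

Ω = kg·m²·s⁻³·A⁻².
Gy = m²·s⁻².
Combining: Ω·Gy = (kg·m²·s⁻³·A⁻²) · (m²·s⁻²) = kg·m⁴·s⁻⁵·A⁻².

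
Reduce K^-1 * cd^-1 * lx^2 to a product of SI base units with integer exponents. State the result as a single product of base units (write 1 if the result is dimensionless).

m⁻⁴·K⁻¹·cd

lx = m⁻²·cd.
So lx² = m⁻⁴·cd².
Combining: K⁻¹·cd⁻¹·lx² = K⁻¹ · cd⁻¹ · (m⁻⁴·cd²) = m⁻⁴·K⁻¹·cd.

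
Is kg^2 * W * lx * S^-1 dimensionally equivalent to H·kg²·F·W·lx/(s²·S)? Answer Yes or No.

Yes

Left side:
  W = J/s (power = energy per time),
      = kg·m²·s⁻³.
  lx = lm/m² (illuminance = luminous flux per area),
      = m⁻²·cd.
  S = 1/Ω (conductance is reciprocal resistance),
      = kg⁻¹·m⁻²·s³·A².
  So S⁻¹ = kg·m²·s⁻³·A⁻².
  Combining: kg²·W·lx·S⁻¹ = kg² · (kg·m²·s⁻³) · (m⁻²·cd) · (kg·m²·s⁻³·A⁻²) = kg⁴·m²·s⁻⁶·A⁻²·cd.
Right side:
  H = Wb/A (inductance = flux per current),
      = kg·m²·s⁻²·A⁻².
  F = C/V (capacitance = charge per voltage),
      = A·s/(kg·m²·s⁻³·A⁻¹) (substituting C and V),
      = kg⁻¹·m⁻²·s⁴·A².
  S = 1/Ω (conductance is reciprocal resistance),
      = kg⁻¹·m⁻²·s³·A².
  So S⁻¹ = kg·m²·s⁻³·A⁻².
  W = J/s (power = energy per time),
      = kg·m²·s⁻³.
  lx = lm/m² (illuminance = luminous flux per area),
      = m⁻²·cd.
  Combining: s⁻²·H·kg²·F·S⁻¹·W·lx = s⁻² · (kg·m²·s⁻²·A⁻²) · kg² · (kg⁻¹·m⁻²·s⁴·A²) · (kg·m²·s⁻³·A⁻²) · (kg·m²·s⁻³) · (m⁻²·cd) = kg⁴·m²·s⁻⁶·A⁻²·cd.
Both reduce to kg⁴·m²·s⁻⁶·A⁻²·cd.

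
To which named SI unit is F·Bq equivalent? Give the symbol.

F = C/V (capacitance = charge per voltage),
    = A·s/(kg·m²·s⁻³·A⁻¹) (substituting C and V),
    = kg⁻¹·m⁻²·s⁴·A².
Bq = 1/s = s⁻¹ (activity is decays per second).
Combining: F·Bq = (kg⁻¹·m⁻²·s⁴·A²) · s⁻¹ = kg⁻¹·m⁻²·s³·A².
kg⁻¹·m⁻²·s³·A² is the base-SI form of the siemens.

S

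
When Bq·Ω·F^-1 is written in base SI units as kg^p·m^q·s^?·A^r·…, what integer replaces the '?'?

-8

Bq = 1/s = s⁻¹ (activity is decays per second).
Ω = V/A (resistance = voltage per current),
    = kg·m²·s⁻³·A⁻².
F = C/V (capacitance = charge per voltage),
    = A·s/(kg·m²·s⁻³·A⁻¹) (substituting C and V),
    = kg⁻¹·m⁻²·s⁴·A².
So F⁻¹ = kg·m²·s⁻⁴·A⁻².
Combining: Bq·Ω·F⁻¹ = s⁻¹ · (kg·m²·s⁻³·A⁻²) · (kg·m²·s⁻⁴·A⁻²) = kg²·m⁴·s⁻⁸·A⁻⁴.
The exponent of s is -8.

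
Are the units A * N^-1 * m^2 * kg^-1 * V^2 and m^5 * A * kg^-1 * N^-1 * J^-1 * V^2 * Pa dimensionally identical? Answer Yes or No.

Left side:
  N = kg·m/s² = kg·m·s⁻² (force = mass × acceleration).
  So N⁻¹ = kg⁻¹·m⁻¹·s².
  V = W/A (potential = power per current),
      = kg·m²·s⁻³·A⁻¹.
  So V² = kg²·m⁴·s⁻⁶·A⁻².
  Combining: A·N⁻¹·m²·kg⁻¹·V² = A · (kg⁻¹·m⁻¹·s²) · m² · kg⁻¹ · (kg²·m⁴·s⁻⁶·A⁻²) = m⁵·s⁻⁴·A⁻¹.
Right side:
  N = kg·m/s² = kg·m·s⁻² (force = mass × acceleration).
  So N⁻¹ = kg⁻¹·m⁻¹·s².
  J = N·m (work = force × distance),
      = kg·m²·s⁻².
  So J⁻¹ = kg⁻¹·m⁻²·s².
  V = W/A (potential = power per current),
      = kg·m²·s⁻³·A⁻¹.
  So V² = kg²·m⁴·s⁻⁶·A⁻².
  Pa = N/m² (pressure = force per area),
      = kg·m⁻¹·s⁻².
  Combining: m⁵·A·kg⁻¹·N⁻¹·J⁻¹·V²·Pa = m⁵ · A · kg⁻¹ · (kg⁻¹·m⁻¹·s²) · (kg⁻¹·m⁻²·s²) · (kg²·m⁴·s⁻⁶·A⁻²) · (kg·m⁻¹·s⁻²) = m⁵·s⁻⁴·A⁻¹.
Both reduce to m⁵·s⁻⁴·A⁻¹.

Yes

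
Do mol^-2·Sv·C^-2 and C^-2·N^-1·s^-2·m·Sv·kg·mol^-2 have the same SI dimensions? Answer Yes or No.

Yes

Left side:
  Sv = J/kg (equivalent dose = energy per mass),
      = m²·s⁻².
  C = A·s = s·A (charge = current × time).
  So C⁻² = s⁻²·A⁻².
  Combining: mol⁻²·Sv·C⁻² = mol⁻² · (m²·s⁻²) · (s⁻²·A⁻²) = m²·s⁻⁴·A⁻²·mol⁻².
Right side:
  C = A·s = s·A (charge = current × time).
  So C⁻² = s⁻²·A⁻².
  N = kg·m/s² = kg·m·s⁻² (force = mass × acceleration).
  So N⁻¹ = kg⁻¹·m⁻¹·s².
  Sv = J/kg (equivalent dose = energy per mass),
      = m²·s⁻².
  Combining: C⁻²·N⁻¹·s⁻²·m·Sv·kg·mol⁻² = (s⁻²·A⁻²) · (kg⁻¹·m⁻¹·s²) · s⁻² · m · (m²·s⁻²) · kg · mol⁻² = m²·s⁻⁴·A⁻²·mol⁻².
Both reduce to m²·s⁻⁴·A⁻²·mol⁻².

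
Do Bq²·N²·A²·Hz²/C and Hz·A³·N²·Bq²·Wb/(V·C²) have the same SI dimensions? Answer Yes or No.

Left side:
  Bq = s⁻¹.
  So Bq² = s⁻².
  C = s·A.
  So C⁻¹ = s⁻¹·A⁻¹.
  N = kg·m·s⁻².
  So N² = kg²·m²·s⁻⁴.
  Hz = s⁻¹.
  So Hz² = s⁻².
  Combining: Bq²·C⁻¹·N²·A²·Hz² = s⁻² · (s⁻¹·A⁻¹) · (kg²·m²·s⁻⁴) · A² · s⁻² = kg²·m²·s⁻⁹·A.
Right side:
  Hz = s⁻¹.
  V = kg·m²·s⁻³·A⁻¹.
  So V⁻¹ = kg⁻¹·m⁻²·s³·A.
  C = s·A.
  So C⁻² = s⁻²·A⁻².
  N = kg·m·s⁻².
  So N² = kg²·m²·s⁻⁴.
  Bq = s⁻¹.
  So Bq² = s⁻².
  Wb = kg·m²·s⁻²·A⁻¹.
  Combining: Hz·A³·V⁻¹·C⁻²·N²·Bq²·Wb = s⁻¹ · A³ · (kg⁻¹·m⁻²·s³·A) · (s⁻²·A⁻²) · (kg²·m²·s⁻⁴) · s⁻² · (kg·m²·s⁻²·A⁻¹) = kg²·m²·s⁻⁸·A.
Left is kg²·m²·s⁻⁹·A; right is kg²·m²·s⁻⁸·A — different.

No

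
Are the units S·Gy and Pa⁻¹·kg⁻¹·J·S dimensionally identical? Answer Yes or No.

No

Left side:
  S = 1/Ω (conductance is reciprocal resistance),
      = kg⁻¹·m⁻²·s³·A².
  Gy = J/kg (absorbed dose = energy per mass),
      = m²·s⁻².
  Combining: S·Gy = (kg⁻¹·m⁻²·s³·A²) · (m²·s⁻²) = kg⁻¹·s·A².
Right side:
  Pa = N/m² (pressure = force per area),
      = kg·m⁻¹·s⁻².
  So Pa⁻¹ = kg⁻¹·m·s².
  J = N·m (work = force × distance),
      = kg·m²·s⁻².
  S = 1/Ω (conductance is reciprocal resistance),
      = kg⁻¹·m⁻²·s³·A².
  Combining: Pa⁻¹·kg⁻¹·J·S = (kg⁻¹·m·s²) · kg⁻¹ · (kg·m²·s⁻²) · (kg⁻¹·m⁻²·s³·A²) = kg⁻²·m·s³·A².
Left is kg⁻¹·s·A²; right is kg⁻²·m·s³·A² — different.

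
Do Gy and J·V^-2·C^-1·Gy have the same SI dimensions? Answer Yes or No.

Left side:
  Gy = J/kg (absorbed dose = energy per mass),
      = m²·s⁻².
Right side:
  J = kg·m²·s⁻².
  V = kg·m²·s⁻³·A⁻¹.
  So V⁻² = kg⁻²·m⁻⁴·s⁶·A².
  C = s·A.
  So C⁻¹ = s⁻¹·A⁻¹.
  Gy = m²·s⁻².
  Combining: J·V⁻²·C⁻¹·Gy = (kg·m²·s⁻²) · (kg⁻²·m⁻⁴·s⁶·A²) · (s⁻¹·A⁻¹) · (m²·s⁻²) = kg⁻¹·s·A.
Left is m²·s⁻²; right is kg⁻¹·s·A — different.

No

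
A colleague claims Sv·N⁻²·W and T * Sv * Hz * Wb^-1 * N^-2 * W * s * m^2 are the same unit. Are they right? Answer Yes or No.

Yes

Left side:
  Sv = J/kg (equivalent dose = energy per mass),
      = m²·s⁻².
  N = kg·m/s² = kg·m·s⁻² (force = mass × acceleration).
  So N⁻² = kg⁻²·m⁻²·s⁴.
  W = J/s (power = energy per time),
      = kg·m²·s⁻³.
  Combining: Sv·N⁻²·W = (m²·s⁻²) · (kg⁻²·m⁻²·s⁴) · (kg·m²·s⁻³) = kg⁻¹·m²·s⁻¹.
Right side:
  T = Wb/m² (flux density = flux per area),
      = kg·s⁻²·A⁻¹.
  Sv = J/kg (equivalent dose = energy per mass),
      = m²·s⁻².
  Hz = 1/s = s⁻¹ (frequency is cycles per second).
  Wb = V·s (flux: a volt is a weber per second),
      = kg·m²·s⁻²·A⁻¹.
  So Wb⁻¹ = kg⁻¹·m⁻²·s²·A.
  N = kg·m/s² = kg·m·s⁻² (force = mass × acceleration).
  So N⁻² = kg⁻²·m⁻²·s⁴.
  W = J/s (power = energy per time),
      = kg·m²·s⁻³.
  Combining: T·Sv·Hz·Wb⁻¹·N⁻²·W·s·m² = (kg·s⁻²·A⁻¹) · (m²·s⁻²) · s⁻¹ · (kg⁻¹·m⁻²·s²·A) · (kg⁻²·m⁻²·s⁴) · (kg·m²·s⁻³) · s · m² = kg⁻¹·m²·s⁻¹.
Both reduce to kg⁻¹·m²·s⁻¹.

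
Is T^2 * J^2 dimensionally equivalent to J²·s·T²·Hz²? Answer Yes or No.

Left side:
  T = Wb/m² (flux density = flux per area),
      = kg·s⁻²·A⁻¹.
  So T² = kg²·s⁻⁴·A⁻².
  J = N·m (work = force × distance),
      = kg·m²·s⁻².
  So J² = kg²·m⁴·s⁻⁴.
  Combining: T²·J² = (kg²·s⁻⁴·A⁻²) · (kg²·m⁴·s⁻⁴) = kg⁴·m⁴·s⁻⁸·A⁻².
Right side:
  J = kg·m²·s⁻².
  So J² = kg²·m⁴·s⁻⁴.
  T = kg·s⁻²·A⁻¹.
  So T² = kg²·s⁻⁴·A⁻².
  Hz = s⁻¹.
  So Hz² = s⁻².
  Combining: J²·s·T²·Hz² = (kg²·m⁴·s⁻⁴) · s · (kg²·s⁻⁴·A⁻²) · s⁻² = kg⁴·m⁴·s⁻⁹·A⁻².
Left is kg⁴·m⁴·s⁻⁸·A⁻²; right is kg⁴·m⁴·s⁻⁹·A⁻² — different.

No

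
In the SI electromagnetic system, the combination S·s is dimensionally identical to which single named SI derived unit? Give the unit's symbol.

S = kg⁻¹·m⁻²·s³·A².
Combining: S·s = (kg⁻¹·m⁻²·s³·A²) · s = kg⁻¹·m⁻²·s⁴·A².
kg⁻¹·m⁻²·s⁴·A² is the base-SI form of the farad.

F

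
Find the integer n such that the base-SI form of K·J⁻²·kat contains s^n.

3

J = N·m (work = force × distance),
    = kg·m²·s⁻².
So J⁻² = kg⁻²·m⁻⁴·s⁴.
kat = mol/s = s⁻¹·mol (catalytic activity).
Combining: K·J⁻²·kat = K · (kg⁻²·m⁻⁴·s⁴) · (s⁻¹·mol) = kg⁻²·m⁻⁴·s³·K·mol.
The exponent of s is 3.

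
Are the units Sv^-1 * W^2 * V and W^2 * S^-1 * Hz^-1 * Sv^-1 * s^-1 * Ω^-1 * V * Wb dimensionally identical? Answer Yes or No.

Left side:
  Sv = m²·s⁻².
  So Sv⁻¹ = m⁻²·s².
  W = kg·m²·s⁻³.
  So W² = kg²·m⁴·s⁻⁶.
  V = kg·m²·s⁻³·A⁻¹.
  Combining: Sv⁻¹·W²·V = (m⁻²·s²) · (kg²·m⁴·s⁻⁶) · (kg·m²·s⁻³·A⁻¹) = kg³·m⁴·s⁻⁷·A⁻¹.
Right side:
  W = kg·m²·s⁻³.
  So W² = kg²·m⁴·s⁻⁶.
  S = kg⁻¹·m⁻²·s³·A².
  So S⁻¹ = kg·m²·s⁻³·A⁻².
  Hz = s⁻¹.
  So Hz⁻¹ = s.
  Sv = m²·s⁻².
  So Sv⁻¹ = m⁻²·s².
  Ω = kg·m²·s⁻³·A⁻².
  So Ω⁻¹ = kg⁻¹·m⁻²·s³·A².
  V = kg·m²·s⁻³·A⁻¹.
  Wb = kg·m²·s⁻²·A⁻¹.
  Combining: W²·S⁻¹·Hz⁻¹·Sv⁻¹·s⁻¹·Ω⁻¹·V·Wb = (kg²·m⁴·s⁻⁶) · (kg·m²·s⁻³·A⁻²) · s · (m⁻²·s²) · s⁻¹ · (kg⁻¹·m⁻²·s³·A²) · (kg·m²·s⁻³·A⁻¹) · (kg·m²·s⁻²·A⁻¹) = kg⁴·m⁶·s⁻⁹·A⁻².
Left is kg³·m⁴·s⁻⁷·A⁻¹; right is kg⁴·m⁶·s⁻⁹·A⁻² — different.

No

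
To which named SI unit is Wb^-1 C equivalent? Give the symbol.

S

Wb = V·s (flux: a volt is a weber per second),
    = kg·m²·s⁻²·A⁻¹.
So Wb⁻¹ = kg⁻¹·m⁻²·s²·A.
C = A·s = s·A (charge = current × time).
Combining: Wb⁻¹·C = (kg⁻¹·m⁻²·s²·A) · (s·A) = kg⁻¹·m⁻²·s³·A².
kg⁻¹·m⁻²·s³·A² is the base-SI form of the siemens.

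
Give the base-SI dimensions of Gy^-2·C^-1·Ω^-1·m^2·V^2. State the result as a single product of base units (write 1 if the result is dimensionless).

Gy = J/kg (absorbed dose = energy per mass),
    = m²·s⁻².
So Gy⁻² = m⁻⁴·s⁴.
C = A·s = s·A (charge = current × time).
So C⁻¹ = s⁻¹·A⁻¹.
Ω = V/A (resistance = voltage per current),
    = kg·m²·s⁻³·A⁻².
So Ω⁻¹ = kg⁻¹·m⁻²·s³·A².
V = W/A (potential = power per current),
    = kg·m²·s⁻³·A⁻¹.
So V² = kg²·m⁴·s⁻⁶·A⁻².
Combining: Gy⁻²·C⁻¹·Ω⁻¹·m²·V² = (m⁻⁴·s⁴) · (s⁻¹·A⁻¹) · (kg⁻¹·m⁻²·s³·A²) · m² · (kg²·m⁴·s⁻⁶·A⁻²) = kg·A⁻¹.

kg·A⁻¹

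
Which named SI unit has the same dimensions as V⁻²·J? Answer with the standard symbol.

F

V = kg·m²·s⁻³·A⁻¹.
So V⁻² = kg⁻²·m⁻⁴·s⁶·A².
J = kg·m²·s⁻².
Combining: V⁻²·J = (kg⁻²·m⁻⁴·s⁶·A²) · (kg·m²·s⁻²) = kg⁻¹·m⁻²·s⁴·A².
kg⁻¹·m⁻²·s⁴·A² is the base-SI form of the farad.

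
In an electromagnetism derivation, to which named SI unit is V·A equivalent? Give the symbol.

V = W/A (potential = power per current),
    = kg·m²·s⁻³·A⁻¹.
Combining: V·A = (kg·m²·s⁻³·A⁻¹) · A = kg·m²·s⁻³.
kg·m²·s⁻³ is the base-SI form of the watt.

W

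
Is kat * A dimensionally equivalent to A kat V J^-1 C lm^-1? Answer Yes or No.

Left side:
  kat = s⁻¹·mol.
  Combining: kat·A = (s⁻¹·mol) · A = s⁻¹·A·mol.
Right side:
  kat = mol/s = s⁻¹·mol (catalytic activity).
  V = W/A (potential = power per current),
      = kg·m²·s⁻³·A⁻¹.
  J = N·m (work = force × distance),
      = kg·m²·s⁻².
  So J⁻¹ = kg⁻¹·m⁻²·s².
  C = A·s = s·A (charge = current × time).
  lm = cd·sr = cd (luminous flux; sr is dimensionless).
  So lm⁻¹ = cd⁻¹.
  Combining: A·kat·V·J⁻¹·C·lm⁻¹ = A · (s⁻¹·mol) · (kg·m²·s⁻³·A⁻¹) · (kg⁻¹·m⁻²·s²) · (s·A) · cd⁻¹ = s⁻¹·A·mol·cd⁻¹.
Left is s⁻¹·A·mol; right is s⁻¹·A·mol·cd⁻¹ — different.

No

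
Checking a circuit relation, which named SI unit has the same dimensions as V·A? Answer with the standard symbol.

V = kg·m²·s⁻³·A⁻¹.
Combining: V·A = (kg·m²·s⁻³·A⁻¹) · A = kg·m²·s⁻³.
kg·m²·s⁻³ is the base-SI form of the watt.

W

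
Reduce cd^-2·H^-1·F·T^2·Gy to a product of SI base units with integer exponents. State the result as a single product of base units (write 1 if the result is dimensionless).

H = Wb/A (inductance = flux per current),
    = kg·m²·s⁻²·A⁻².
So H⁻¹ = kg⁻¹·m⁻²·s²·A².
F = C/V (capacitance = charge per voltage),
    = A·s/(kg·m²·s⁻³·A⁻¹) (substituting C and V),
    = kg⁻¹·m⁻²·s⁴·A².
T = Wb/m² (flux density = flux per area),
    = kg·s⁻²·A⁻¹.
So T² = kg²·s⁻⁴·A⁻².
Gy = J/kg (absorbed dose = energy per mass),
    = m²·s⁻².
Combining: cd⁻²·H⁻¹·F·T²·Gy = cd⁻² · (kg⁻¹·m⁻²·s²·A²) · (kg⁻¹·m⁻²·s⁴·A²) · (kg²·s⁻⁴·A⁻²) · (m²·s⁻²) = m⁻²·A²·cd⁻².

m⁻²·A²·cd⁻²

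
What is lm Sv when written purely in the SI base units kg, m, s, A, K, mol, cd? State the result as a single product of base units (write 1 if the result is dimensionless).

lm = cd·sr = cd (luminous flux; sr is dimensionless).
Sv = J/kg (equivalent dose = energy per mass),
    = m²·s⁻².
Combining: lm·Sv = cd · (m²·s⁻²) = m²·s⁻²·cd.

m²·s⁻²·cd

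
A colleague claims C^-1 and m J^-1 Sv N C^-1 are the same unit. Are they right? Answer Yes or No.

Left side:
  C = A·s = s·A (charge = current × time).
  So C⁻¹ = s⁻¹·A⁻¹.
Right side:
  J = N·m (work = force × distance),
      = kg·m²·s⁻².
  So J⁻¹ = kg⁻¹·m⁻²·s².
  Sv = J/kg (equivalent dose = energy per mass),
      = m²·s⁻².
  N = kg·m/s² = kg·m·s⁻² (force = mass × acceleration).
  C = A·s = s·A (charge = current × time).
  So C⁻¹ = s⁻¹·A⁻¹.
  Combining: m·J⁻¹·Sv·N·C⁻¹ = m · (kg⁻¹·m⁻²·s²) · (m²·s⁻²) · (kg·m·s⁻²) · (s⁻¹·A⁻¹) = m²·s⁻³·A⁻¹.
Left is s⁻¹·A⁻¹; right is m²·s⁻³·A⁻¹ — different.

No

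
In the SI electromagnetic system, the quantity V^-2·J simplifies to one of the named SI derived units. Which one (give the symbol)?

V = kg·m²·s⁻³·A⁻¹.
So V⁻² = kg⁻²·m⁻⁴·s⁶·A².
J = kg·m²·s⁻².
Combining: V⁻²·J = (kg⁻²·m⁻⁴·s⁶·A²) · (kg·m²·s⁻²) = kg⁻¹·m⁻²·s⁴·A².
kg⁻¹·m⁻²·s⁴·A² is the base-SI form of the farad.

F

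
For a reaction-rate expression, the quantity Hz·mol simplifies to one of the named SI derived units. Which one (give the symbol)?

kat

Hz = s⁻¹.
Combining: Hz·mol = s⁻¹ · mol = s⁻¹·mol.
s⁻¹·mol is the base-SI form of the katal.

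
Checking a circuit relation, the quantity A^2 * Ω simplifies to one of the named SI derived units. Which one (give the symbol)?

Ω = V/A (resistance = voltage per current),
    = kg·m²·s⁻³·A⁻².
Combining: A²·Ω = A² · (kg·m²·s⁻³·A⁻²) = kg·m²·s⁻³.
kg·m²·s⁻³ is the base-SI form of the watt.

W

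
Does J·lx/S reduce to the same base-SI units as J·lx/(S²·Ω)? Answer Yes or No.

Yes

Left side:
  J = kg·m²·s⁻².
  lx = m⁻²·cd.
  S = kg⁻¹·m⁻²·s³·A².
  So S⁻¹ = kg·m²·s⁻³·A⁻².
  Combining: J·lx·S⁻¹ = (kg·m²·s⁻²) · (m⁻²·cd) · (kg·m²·s⁻³·A⁻²) = kg²·m²·s⁻⁵·A⁻²·cd.
Right side:
  S = kg⁻¹·m⁻²·s³·A².
  So S⁻² = kg²·m⁴·s⁻⁶·A⁻⁴.
  J = kg·m²·s⁻².
  lx = m⁻²·cd.
  Ω = kg·m²·s⁻³·A⁻².
  So Ω⁻¹ = kg⁻¹·m⁻²·s³·A².
  Combining: S⁻²·J·lx·Ω⁻¹ = (kg²·m⁴·s⁻⁶·A⁻⁴) · (kg·m²·s⁻²) · (m⁻²·cd) · (kg⁻¹·m⁻²·s³·A²) = kg²·m²·s⁻⁵·A⁻²·cd.
Both reduce to kg²·m²·s⁻⁵·A⁻²·cd.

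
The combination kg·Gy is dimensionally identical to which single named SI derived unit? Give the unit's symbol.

J

Gy = m²·s⁻².
Combining: kg·Gy = kg · (m²·s⁻²) = kg·m²·s⁻².
kg·m²·s⁻² is the base-SI form of the joule.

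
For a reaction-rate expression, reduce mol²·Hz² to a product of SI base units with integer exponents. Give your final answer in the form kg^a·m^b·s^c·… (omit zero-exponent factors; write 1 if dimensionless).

s⁻²·mol²

Hz = 1/s = s⁻¹ (frequency is cycles per second).
So Hz² = s⁻².
Combining: mol²·Hz² = mol² · s⁻² = s⁻²·mol².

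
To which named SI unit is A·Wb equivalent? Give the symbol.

J

Wb = kg·m²·s⁻²·A⁻¹.
Combining: A·Wb = A · (kg·m²·s⁻²·A⁻¹) = kg·m²·s⁻².
kg·m²·s⁻² is the base-SI form of the joule.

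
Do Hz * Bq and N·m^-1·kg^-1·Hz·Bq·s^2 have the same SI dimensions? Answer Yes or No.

Yes

Left side:
  Hz = 1/s = s⁻¹ (frequency is cycles per second).
  Bq = 1/s = s⁻¹ (activity is decays per second).
  Combining: Hz·Bq = s⁻¹ · s⁻¹ = s⁻².
Right side:
  N = kg·m/s² = kg·m·s⁻² (force = mass × acceleration).
  Hz = 1/s = s⁻¹ (frequency is cycles per second).
  Bq = 1/s = s⁻¹ (activity is decays per second).
  Combining: N·m⁻¹·kg⁻¹·Hz·Bq·s² = (kg·m·s⁻²) · m⁻¹ · kg⁻¹ · s⁻¹ · s⁻¹ · s² = s⁻².
Both reduce to s⁻².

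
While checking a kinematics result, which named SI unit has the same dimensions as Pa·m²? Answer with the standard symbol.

Pa = N/m² (pressure = force per area),
    = kg·m⁻¹·s⁻².
Combining: Pa·m² = (kg·m⁻¹·s⁻²) · m² = kg·m·s⁻².
kg·m·s⁻² is the base-SI form of the newton.

N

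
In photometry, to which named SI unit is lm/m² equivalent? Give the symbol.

lx

lm = cd.
Combining: m⁻²·lm = m⁻² · cd = m⁻²·cd.
m⁻²·cd is the base-SI form of the lux.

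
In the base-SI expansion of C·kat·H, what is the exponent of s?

C = A·s = s·A (charge = current × time).
kat = mol/s = s⁻¹·mol (catalytic activity).
H = Wb/A (inductance = flux per current),
    = kg·m²·s⁻²·A⁻².
Combining: C·kat·H = (s·A) · (s⁻¹·mol) · (kg·m²·s⁻²·A⁻²) = kg·m²·s⁻²·A⁻¹·mol.
The exponent of s is -2.

-2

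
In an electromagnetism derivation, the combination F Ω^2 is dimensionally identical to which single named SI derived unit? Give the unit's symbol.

H

F = kg⁻¹·m⁻²·s⁴·A².
Ω = kg·m²·s⁻³·A⁻².
So Ω² = kg²·m⁴·s⁻⁶·A⁻⁴.
Combining: F·Ω² = (kg⁻¹·m⁻²·s⁴·A²) · (kg²·m⁴·s⁻⁶·A⁻⁴) = kg·m²·s⁻²·A⁻².
kg·m²·s⁻²·A⁻² is the base-SI form of the henry.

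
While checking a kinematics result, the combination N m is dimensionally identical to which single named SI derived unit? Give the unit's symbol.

J

N = kg·m·s⁻².
Combining: N·m = (kg·m·s⁻²) · m = kg·m²·s⁻².
kg·m²·s⁻² is the base-SI form of the joule.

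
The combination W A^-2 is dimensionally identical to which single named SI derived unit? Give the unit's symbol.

Ω

W = J/s (power = energy per time),
    = kg·m²·s⁻³.
Combining: W·A⁻² = (kg·m²·s⁻³) · A⁻² = kg·m²·s⁻³·A⁻².
kg·m²·s⁻³·A⁻² is the base-SI form of the ohm.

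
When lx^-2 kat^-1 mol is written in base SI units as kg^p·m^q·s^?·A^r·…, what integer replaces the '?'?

lx = m⁻²·cd.
So lx⁻² = m⁴·cd⁻².
kat = s⁻¹·mol.
So kat⁻¹ = s·mol⁻¹.
Combining: lx⁻²·kat⁻¹·mol = (m⁴·cd⁻²) · (s·mol⁻¹) · mol = m⁴·s·cd⁻².
The exponent of s is 1.

1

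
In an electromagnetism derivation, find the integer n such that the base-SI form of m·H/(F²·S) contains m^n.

F = C/V (capacitance = charge per voltage),
    = A·s/(kg·m²·s⁻³·A⁻¹) (substituting C and V),
    = kg⁻¹·m⁻²·s⁴·A².
So F⁻² = kg²·m⁴·s⁻⁸·A⁻⁴.
H = Wb/A (inductance = flux per current),
    = kg·m²·s⁻²·A⁻².
S = 1/Ω (conductance is reciprocal resistance),
    = kg⁻¹·m⁻²·s³·A².
So S⁻¹ = kg·m²·s⁻³·A⁻².
Combining: F⁻²·m·H·S⁻¹ = (kg²·m⁴·s⁻⁸·A⁻⁴) · m · (kg·m²·s⁻²·A⁻²) · (kg·m²·s⁻³·A⁻²) = kg⁴·m⁹·s⁻¹³·A⁻⁸.
The exponent of m is 9.

9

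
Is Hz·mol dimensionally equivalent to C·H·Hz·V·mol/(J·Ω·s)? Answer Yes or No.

Left side:
  Hz = 1/s = s⁻¹ (frequency is cycles per second).
  Combining: Hz·mol = s⁻¹ · mol = s⁻¹·mol.
Right side:
  J = kg·m²·s⁻².
  So J⁻¹ = kg⁻¹·m⁻²·s².
  C = s·A.
  Ω = kg·m²·s⁻³·A⁻².
  So Ω⁻¹ = kg⁻¹·m⁻²·s³·A².
  H = kg·m²·s⁻²·A⁻².
  Hz = s⁻¹.
  V = kg·m²·s⁻³·A⁻¹.
  Combining: J⁻¹·C·Ω⁻¹·H·s⁻¹·Hz·V·mol = (kg⁻¹·m⁻²·s²) · (s·A) · (kg⁻¹·m⁻²·s³·A²) · (kg·m²·s⁻²·A⁻²) · s⁻¹ · s⁻¹ · (kg·m²·s⁻³·A⁻¹) · mol = s⁻¹·mol.
Both reduce to s⁻¹·mol.

Yes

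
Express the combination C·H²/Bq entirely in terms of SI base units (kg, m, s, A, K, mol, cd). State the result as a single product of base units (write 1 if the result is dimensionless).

C = s·A.
H = kg·m²·s⁻²·A⁻².
So H² = kg²·m⁴·s⁻⁴·A⁻⁴.
Bq = s⁻¹.
So Bq⁻¹ = s.
Combining: C·H²·Bq⁻¹ = (s·A) · (kg²·m⁴·s⁻⁴·A⁻⁴) · s = kg²·m⁴·s⁻²·A⁻³.

kg²·m⁴·s⁻²·A⁻³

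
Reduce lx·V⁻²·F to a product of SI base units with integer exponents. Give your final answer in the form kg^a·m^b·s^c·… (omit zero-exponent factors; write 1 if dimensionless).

kg⁻³·m⁻⁸·s¹⁰·A⁴·cd

lx = lm/m² (illuminance = luminous flux per area),
    = m⁻²·cd.
V = W/A (potential = power per current),
    = kg·m²·s⁻³·A⁻¹.
So V⁻² = kg⁻²·m⁻⁴·s⁶·A².
F = C/V (capacitance = charge per voltage),
    = A·s/(kg·m²·s⁻³·A⁻¹) (substituting C and V),
    = kg⁻¹·m⁻²·s⁴·A².
Combining: lx·V⁻²·F = (m⁻²·cd) · (kg⁻²·m⁻⁴·s⁶·A²) · (kg⁻¹·m⁻²·s⁴·A²) = kg⁻³·m⁻⁸·s¹⁰·A⁴·cd.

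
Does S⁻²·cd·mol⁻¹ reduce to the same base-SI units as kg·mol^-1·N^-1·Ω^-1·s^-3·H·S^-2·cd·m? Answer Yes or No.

Yes

Left side:
  S = 1/Ω (conductance is reciprocal resistance),
      = kg⁻¹·m⁻²·s³·A².
  So S⁻² = kg²·m⁴·s⁻⁶·A⁻⁴.
  Combining: S⁻²·cd·mol⁻¹ = (kg²·m⁴·s⁻⁶·A⁻⁴) · cd · mol⁻¹ = kg²·m⁴·s⁻⁶·A⁻⁴·mol⁻¹·cd.
Right side:
  N = kg·m·s⁻².
  So N⁻¹ = kg⁻¹·m⁻¹·s².
  Ω = kg·m²·s⁻³·A⁻².
  So Ω⁻¹ = kg⁻¹·m⁻²·s³·A².
  H = kg·m²·s⁻²·A⁻².
  S = kg⁻¹·m⁻²·s³·A².
  So S⁻² = kg²·m⁴·s⁻⁶·A⁻⁴.
  Combining: kg·mol⁻¹·N⁻¹·Ω⁻¹·s⁻³·H·S⁻²·cd·m = kg · mol⁻¹ · (kg⁻¹·m⁻¹·s²) · (kg⁻¹·m⁻²·s³·A²) · s⁻³ · (kg·m²·s⁻²·A⁻²) · (kg²·m⁴·s⁻⁶·A⁻⁴) · cd · m = kg²·m⁴·s⁻⁶·A⁻⁴·mol⁻¹·cd.
Both reduce to kg²·m⁴·s⁻⁶·A⁻⁴·mol⁻¹·cd.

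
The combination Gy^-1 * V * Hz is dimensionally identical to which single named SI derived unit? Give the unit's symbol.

T

Gy = J/kg (absorbed dose = energy per mass),
    = m²·s⁻².
So Gy⁻¹ = m⁻²·s².
V = W/A (potential = power per current),
    = kg·m²·s⁻³·A⁻¹.
Hz = 1/s = s⁻¹ (frequency is cycles per second).
Combining: Gy⁻¹·V·Hz = (m⁻²·s²) · (kg·m²·s⁻³·A⁻¹) · s⁻¹ = kg·s⁻²·A⁻¹.
kg·s⁻²·A⁻¹ is the base-SI form of the tesla.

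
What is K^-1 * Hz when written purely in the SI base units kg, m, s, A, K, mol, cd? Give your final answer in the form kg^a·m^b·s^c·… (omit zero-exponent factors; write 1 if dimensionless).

s⁻¹·K⁻¹

Hz = s⁻¹.
Combining: K⁻¹·Hz = K⁻¹ · s⁻¹ = s⁻¹·K⁻¹.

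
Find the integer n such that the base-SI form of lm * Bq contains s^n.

lm = cd·sr = cd (luminous flux; sr is dimensionless).
Bq = 1/s = s⁻¹ (activity is decays per second).
Combining: lm·Bq = cd · s⁻¹ = s⁻¹·cd.
The exponent of s is -1.

-1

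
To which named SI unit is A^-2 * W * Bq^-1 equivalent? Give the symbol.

H

W = kg·m²·s⁻³.
Bq = s⁻¹.
So Bq⁻¹ = s.
Combining: A⁻²·W·Bq⁻¹ = A⁻² · (kg·m²·s⁻³) · s = kg·m²·s⁻²·A⁻².
kg·m²·s⁻²·A⁻² is the base-SI form of the henry.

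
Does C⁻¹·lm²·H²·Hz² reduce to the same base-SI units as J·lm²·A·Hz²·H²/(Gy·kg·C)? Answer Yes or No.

Left side:
  C = s·A.
  So C⁻¹ = s⁻¹·A⁻¹.
  lm = cd.
  So lm² = cd².
  H = kg·m²·s⁻²·A⁻².
  So H² = kg²·m⁴·s⁻⁴·A⁻⁴.
  Hz = s⁻¹.
  So Hz² = s⁻².
  Combining: C⁻¹·lm²·H²·Hz² = (s⁻¹·A⁻¹) · cd² · (kg²·m⁴·s⁻⁴·A⁻⁴) · s⁻² = kg²·m⁴·s⁻⁷·A⁻⁵·cd².
Right side:
  Gy = m²·s⁻².
  So Gy⁻¹ = m⁻²·s².
  J = kg·m²·s⁻².
  lm = cd.
  So lm² = cd².
  Hz = s⁻¹.
  So Hz² = s⁻².
  H = kg·m²·s⁻²·A⁻².
  So H² = kg²·m⁴·s⁻⁴·A⁻⁴.
  C = s·A.
  So C⁻¹ = s⁻¹·A⁻¹.
  Combining: Gy⁻¹·J·kg⁻¹·lm²·A·Hz²·H²·C⁻¹ = (m⁻²·s²) · (kg·m²·s⁻²) · kg⁻¹ · cd² · A · s⁻² · (kg²·m⁴·s⁻⁴·A⁻⁴) · (s⁻¹·A⁻¹) = kg²·m⁴·s⁻⁷·A⁻⁴·cd².
Left is kg²·m⁴·s⁻⁷·A⁻⁵·cd²; right is kg²·m⁴·s⁻⁷·A⁻⁴·cd² — different.

No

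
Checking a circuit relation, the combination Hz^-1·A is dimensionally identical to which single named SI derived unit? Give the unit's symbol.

Hz = s⁻¹.
So Hz⁻¹ = s.
Combining: Hz⁻¹·A = s · A = s·A.
s·A is the base-SI form of the coulomb.

C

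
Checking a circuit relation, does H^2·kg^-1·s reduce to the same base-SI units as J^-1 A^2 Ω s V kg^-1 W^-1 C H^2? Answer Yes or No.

Left side:
  H = Wb/A (inductance = flux per current),
      = kg·m²·s⁻²·A⁻².
  So H² = kg²·m⁴·s⁻⁴·A⁻⁴.
  Combining: H²·kg⁻¹·s = (kg²·m⁴·s⁻⁴·A⁻⁴) · kg⁻¹ · s = kg·m⁴·s⁻³·A⁻⁴.
Right side:
  J = kg·m²·s⁻².
  So J⁻¹ = kg⁻¹·m⁻²·s².
  Ω = kg·m²·s⁻³·A⁻².
  V = kg·m²·s⁻³·A⁻¹.
  W = kg·m²·s⁻³.
  So W⁻¹ = kg⁻¹·m⁻²·s³.
  C = s·A.
  H = kg·m²·s⁻²·A⁻².
  So H² = kg²·m⁴·s⁻⁴·A⁻⁴.
  Combining: J⁻¹·A²·Ω·s·V·kg⁻¹·W⁻¹·C·H² = (kg⁻¹·m⁻²·s²) · A² · (kg·m²·s⁻³·A⁻²) · s · (kg·m²·s⁻³·A⁻¹) · kg⁻¹ · (kg⁻¹·m⁻²·s³) · (s·A) · (kg²·m⁴·s⁻⁴·A⁻⁴) = kg·m⁴·s⁻³·A⁻⁴.
Both reduce to kg·m⁴·s⁻³·A⁻⁴.

Yes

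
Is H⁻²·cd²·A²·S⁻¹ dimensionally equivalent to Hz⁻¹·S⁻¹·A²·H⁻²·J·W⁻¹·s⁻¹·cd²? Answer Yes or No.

Left side:
  H = kg·m²·s⁻²·A⁻².
  So H⁻² = kg⁻²·m⁻⁴·s⁴·A⁴.
  S = kg⁻¹·m⁻²·s³·A².
  So S⁻¹ = kg·m²·s⁻³·A⁻².
  Combining: H⁻²·cd²·A²·S⁻¹ = (kg⁻²·m⁻⁴·s⁴·A⁴) · cd² · A² · (kg·m²·s⁻³·A⁻²) = kg⁻¹·m⁻²·s·A⁴·cd².
Right side:
  Hz = 1/s = s⁻¹ (frequency is cycles per second).
  So Hz⁻¹ = s.
  S = 1/Ω (conductance is reciprocal resistance),
      = kg⁻¹·m⁻²·s³·A².
  So S⁻¹ = kg·m²·s⁻³·A⁻².
  H = Wb/A (inductance = flux per current),
      = kg·m²·s⁻²·A⁻².
  So H⁻² = kg⁻²·m⁻⁴·s⁴·A⁴.
  J = N·m (work = force × distance),
      = kg·m²·s⁻².
  W = J/s (power = energy per time),
      = kg·m²·s⁻³.
  So W⁻¹ = kg⁻¹·m⁻²·s³.
  Combining: Hz⁻¹·S⁻¹·A²·H⁻²·J·W⁻¹·s⁻¹·cd² = s · (kg·m²·s⁻³·A⁻²) · A² · (kg⁻²·m⁻⁴·s⁴·A⁴) · (kg·m²·s⁻²) · (kg⁻¹·m⁻²·s³) · s⁻¹ · cd² = kg⁻¹·m⁻²·s²·A⁴·cd².
Left is kg⁻¹·m⁻²·s·A⁴·cd²; right is kg⁻¹·m⁻²·s²·A⁴·cd² — different.

No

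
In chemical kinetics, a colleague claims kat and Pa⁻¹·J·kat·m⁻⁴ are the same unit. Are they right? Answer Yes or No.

Left side:
  kat = mol/s = s⁻¹·mol (catalytic activity).
Right side:
  Pa = N/m² (pressure = force per area),
      = kg·m⁻¹·s⁻².
  So Pa⁻¹ = kg⁻¹·m·s².
  J = N·m (work = force × distance),
      = kg·m²·s⁻².
  kat = mol/s = s⁻¹·mol (catalytic activity).
  Combining: Pa⁻¹·J·kat·m⁻⁴ = (kg⁻¹·m·s²) · (kg·m²·s⁻²) · (s⁻¹·mol) · m⁻⁴ = m⁻¹·s⁻¹·mol.
Left is s⁻¹·mol; right is m⁻¹·s⁻¹·mol — different.

No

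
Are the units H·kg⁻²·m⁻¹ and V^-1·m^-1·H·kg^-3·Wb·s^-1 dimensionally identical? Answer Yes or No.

Left side:
  H = kg·m²·s⁻²·A⁻².
  Combining: H·kg⁻²·m⁻¹ = (kg·m²·s⁻²·A⁻²) · kg⁻² · m⁻¹ = kg⁻¹·m·s⁻²·A⁻².
Right side:
  V = W/A (potential = power per current),
      = kg·m²·s⁻³·A⁻¹.
  So V⁻¹ = kg⁻¹·m⁻²·s³·A.
  H = Wb/A (inductance = flux per current),
      = kg·m²·s⁻²·A⁻².
  Wb = V·s (flux: a volt is a weber per second),
      = kg·m²·s⁻²·A⁻¹.
  Combining: V⁻¹·m⁻¹·H·kg⁻³·Wb·s⁻¹ = (kg⁻¹·m⁻²·s³·A) · m⁻¹ · (kg·m²·s⁻²·A⁻²) · kg⁻³ · (kg·m²·s⁻²·A⁻¹) · s⁻¹ = kg⁻²·m·s⁻²·A⁻².
Left is kg⁻¹·m·s⁻²·A⁻²; right is kg⁻²·m·s⁻²·A⁻² — different.

No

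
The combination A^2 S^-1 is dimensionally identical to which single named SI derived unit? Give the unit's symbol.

W

S = 1/Ω (conductance is reciprocal resistance),
    = kg⁻¹·m⁻²·s³·A².
So S⁻¹ = kg·m²·s⁻³·A⁻².
Combining: A²·S⁻¹ = A² · (kg·m²·s⁻³·A⁻²) = kg·m²·s⁻³.
kg·m²·s⁻³ is the base-SI form of the watt.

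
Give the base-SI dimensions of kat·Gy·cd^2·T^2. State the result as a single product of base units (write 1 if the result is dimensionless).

kg²·m²·s⁻⁷·A⁻²·mol·cd²

kat = s⁻¹·mol.
Gy = m²·s⁻².
T = kg·s⁻²·A⁻¹.
So T² = kg²·s⁻⁴·A⁻².
Combining: kat·Gy·cd²·T² = (s⁻¹·mol) · (m²·s⁻²) · cd² · (kg²·s⁻⁴·A⁻²) = kg²·m²·s⁻⁷·A⁻²·mol·cd².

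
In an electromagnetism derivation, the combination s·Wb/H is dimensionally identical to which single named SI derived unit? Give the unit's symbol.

H = kg·m²·s⁻²·A⁻².
So H⁻¹ = kg⁻¹·m⁻²·s²·A².
Wb = kg·m²·s⁻²·A⁻¹.
Combining: s·H⁻¹·Wb = s · (kg⁻¹·m⁻²·s²·A²) · (kg·m²·s⁻²·A⁻¹) = s·A.
s·A is the base-SI form of the coulomb.

C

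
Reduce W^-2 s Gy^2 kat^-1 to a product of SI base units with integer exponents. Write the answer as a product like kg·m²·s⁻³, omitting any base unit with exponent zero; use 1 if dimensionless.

W = kg·m²·s⁻³.
So W⁻² = kg⁻²·m⁻⁴·s⁶.
Gy = m²·s⁻².
So Gy² = m⁴·s⁻⁴.
kat = s⁻¹·mol.
So kat⁻¹ = s·mol⁻¹.
Combining: W⁻²·s·Gy²·kat⁻¹ = (kg⁻²·m⁻⁴·s⁶) · s · (m⁴·s⁻⁴) · (s·mol⁻¹) = kg⁻²·s⁴·mol⁻¹.

kg⁻²·s⁴·mol⁻¹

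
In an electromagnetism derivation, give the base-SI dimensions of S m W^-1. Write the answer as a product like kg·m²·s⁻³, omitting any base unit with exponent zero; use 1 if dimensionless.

kg⁻²·m⁻³·s⁶·A²

S = 1/Ω (conductance is reciprocal resistance),
    = kg⁻¹·m⁻²·s³·A².
W = J/s (power = energy per time),
    = kg·m²·s⁻³.
So W⁻¹ = kg⁻¹·m⁻²·s³.
Combining: S·m·W⁻¹ = (kg⁻¹·m⁻²·s³·A²) · m · (kg⁻¹·m⁻²·s³) = kg⁻²·m⁻³·s⁶·A².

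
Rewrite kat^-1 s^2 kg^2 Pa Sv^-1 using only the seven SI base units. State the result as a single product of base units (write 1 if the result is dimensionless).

kg³·m⁻³·s³·mol⁻¹

kat = mol/s = s⁻¹·mol (catalytic activity).
So kat⁻¹ = s·mol⁻¹.
Pa = N/m² (pressure = force per area),
    = kg·m⁻¹·s⁻².
Sv = J/kg (equivalent dose = energy per mass),
    = m²·s⁻².
So Sv⁻¹ = m⁻²·s².
Combining: kat⁻¹·s²·kg²·Pa·Sv⁻¹ = (s·mol⁻¹) · s² · kg² · (kg·m⁻¹·s⁻²) · (m⁻²·s²) = kg³·m⁻³·s³·mol⁻¹.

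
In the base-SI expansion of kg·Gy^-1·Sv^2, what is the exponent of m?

Gy = J/kg (absorbed dose = energy per mass),
    = m²·s⁻².
So Gy⁻¹ = m⁻²·s².
Sv = J/kg (equivalent dose = energy per mass),
    = m²·s⁻².
So Sv² = m⁴·s⁻⁴.
Combining: kg·Gy⁻¹·Sv² = kg · (m⁻²·s²) · (m⁴·s⁻⁴) = kg·m²·s⁻².
The exponent of m is 2.

2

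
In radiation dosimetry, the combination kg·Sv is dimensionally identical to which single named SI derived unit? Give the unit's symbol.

Sv = m²·s⁻².
Combining: kg·Sv = kg · (m²·s⁻²) = kg·m²·s⁻².
kg·m²·s⁻² is the base-SI form of the joule.

J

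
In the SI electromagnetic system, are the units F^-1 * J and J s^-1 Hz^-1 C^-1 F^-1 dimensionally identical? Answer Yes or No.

Left side:
  F = C/V (capacitance = charge per voltage),
      = A·s/(kg·m²·s⁻³·A⁻¹) (substituting C and V),
      = kg⁻¹·m⁻²·s⁴·A².
  So F⁻¹ = kg·m²·s⁻⁴·A⁻².
  J = N·m (work = force × distance),
      = kg·m²·s⁻².
  Combining: F⁻¹·J = (kg·m²·s⁻⁴·A⁻²) · (kg·m²·s⁻²) = kg²·m⁴·s⁻⁶·A⁻².
Right side:
  J = N·m (work = force × distance),
      = kg·m²·s⁻².
  Hz = 1/s = s⁻¹ (frequency is cycles per second).
  So Hz⁻¹ = s.
  C = A·s = s·A (charge = current × time).
  So C⁻¹ = s⁻¹·A⁻¹.
  F = C/V (capacitance = charge per voltage),
      = A·s/(kg·m²·s⁻³·A⁻¹) (substituting C and V),
      = kg⁻¹·m⁻²·s⁴·A².
  So F⁻¹ = kg·m²·s⁻⁴·A⁻².
  Combining: J·s⁻¹·Hz⁻¹·C⁻¹·F⁻¹ = (kg·m²·s⁻²) · s⁻¹ · s · (s⁻¹·A⁻¹) · (kg·m²·s⁻⁴·A⁻²) = kg²·m⁴·s⁻⁷·A⁻³.
Left is kg²·m⁴·s⁻⁶·A⁻²; right is kg²·m⁴·s⁻⁷·A⁻³ — different.

No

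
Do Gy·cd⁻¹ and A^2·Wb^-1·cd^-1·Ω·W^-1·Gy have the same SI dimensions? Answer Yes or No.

Left side:
  Gy = J/kg (absorbed dose = energy per mass),
      = m²·s⁻².
  Combining: Gy·cd⁻¹ = (m²·s⁻²) · cd⁻¹ = m²·s⁻²·cd⁻¹.
Right side:
  Wb = V·s (flux: a volt is a weber per second),
      = kg·m²·s⁻²·A⁻¹.
  So Wb⁻¹ = kg⁻¹·m⁻²·s²·A.
  Ω = V/A (resistance = voltage per current),
      = kg·m²·s⁻³·A⁻².
  W = J/s (power = energy per time),
      = kg·m²·s⁻³.
  So W⁻¹ = kg⁻¹·m⁻²·s³.
  Gy = J/kg (absorbed dose = energy per mass),
      = m²·s⁻².
  Combining: A²·Wb⁻¹·cd⁻¹·Ω·W⁻¹·Gy = A² · (kg⁻¹·m⁻²·s²·A) · cd⁻¹ · (kg·m²·s⁻³·A⁻²) · (kg⁻¹·m⁻²·s³) · (m²·s⁻²) = kg⁻¹·A·cd⁻¹.
Left is m²·s⁻²·cd⁻¹; right is kg⁻¹·A·cd⁻¹ — different.

No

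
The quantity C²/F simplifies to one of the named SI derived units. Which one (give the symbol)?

J

C = A·s = s·A (charge = current × time).
So C² = s²·A².
F = C/V (capacitance = charge per voltage),
    = A·s/(kg·m²·s⁻³·A⁻¹) (substituting C and V),
    = kg⁻¹·m⁻²·s⁴·A².
So F⁻¹ = kg·m²·s⁻⁴·A⁻².
Combining: C²·F⁻¹ = (s²·A²) · (kg·m²·s⁻⁴·A⁻²) = kg·m²·s⁻².
kg·m²·s⁻² is the base-SI form of the joule.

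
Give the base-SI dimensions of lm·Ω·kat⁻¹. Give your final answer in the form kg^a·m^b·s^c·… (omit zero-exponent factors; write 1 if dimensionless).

kg·m²·s⁻²·A⁻²·mol⁻¹·cd

lm = cd·sr = cd (luminous flux; sr is dimensionless).
Ω = V/A (resistance = voltage per current),
    = kg·m²·s⁻³·A⁻².
kat = mol/s = s⁻¹·mol (catalytic activity).
So kat⁻¹ = s·mol⁻¹.
Combining: lm·Ω·kat⁻¹ = cd · (kg·m²·s⁻³·A⁻²) · (s·mol⁻¹) = kg·m²·s⁻²·A⁻²·mol⁻¹·cd.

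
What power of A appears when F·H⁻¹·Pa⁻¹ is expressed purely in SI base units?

4

F = kg⁻¹·m⁻²·s⁴·A².
H = kg·m²·s⁻²·A⁻².
So H⁻¹ = kg⁻¹·m⁻²·s²·A².
Pa = kg·m⁻¹·s⁻².
So Pa⁻¹ = kg⁻¹·m·s².
Combining: F·H⁻¹·Pa⁻¹ = (kg⁻¹·m⁻²·s⁴·A²) · (kg⁻¹·m⁻²·s²·A²) · (kg⁻¹·m·s²) = kg⁻³·m⁻³·s⁸·A⁴.
The exponent of A is 4.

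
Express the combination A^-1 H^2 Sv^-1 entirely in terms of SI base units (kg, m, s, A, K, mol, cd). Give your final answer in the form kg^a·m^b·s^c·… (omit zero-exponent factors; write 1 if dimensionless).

kg²·m²·s⁻²·A⁻⁵

H = kg·m²·s⁻²·A⁻².
So H² = kg²·m⁴·s⁻⁴·A⁻⁴.
Sv = m²·s⁻².
So Sv⁻¹ = m⁻²·s².
Combining: A⁻¹·H²·Sv⁻¹ = A⁻¹ · (kg²·m⁴·s⁻⁴·A⁻⁴) · (m⁻²·s²) = kg²·m²·s⁻²·A⁻⁵.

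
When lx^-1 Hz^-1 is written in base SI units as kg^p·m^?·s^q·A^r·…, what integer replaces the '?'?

2

lx = lm/m² (illuminance = luminous flux per area),
    = m⁻²·cd.
So lx⁻¹ = m²·cd⁻¹.
Hz = 1/s = s⁻¹ (frequency is cycles per second).
So Hz⁻¹ = s.
Combining: lx⁻¹·Hz⁻¹ = (m²·cd⁻¹) · s = m²·s·cd⁻¹.
The exponent of m is 2.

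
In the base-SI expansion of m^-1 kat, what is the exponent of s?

-1

kat = mol/s = s⁻¹·mol (catalytic activity).
Combining: m⁻¹·kat = m⁻¹ · (s⁻¹·mol) = m⁻¹·s⁻¹·mol.
The exponent of s is -1.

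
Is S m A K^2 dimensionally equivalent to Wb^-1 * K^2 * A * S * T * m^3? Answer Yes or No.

Left side:
  S = kg⁻¹·m⁻²·s³·A².
  Combining: S·m·A·K² = (kg⁻¹·m⁻²·s³·A²) · m · A · K² = kg⁻¹·m⁻¹·s³·A³·K².
Right side:
  Wb = kg·m²·s⁻²·A⁻¹.
  So Wb⁻¹ = kg⁻¹·m⁻²·s²·A.
  S = kg⁻¹·m⁻²·s³·A².
  T = kg·s⁻²·A⁻¹.
  Combining: Wb⁻¹·K²·A·S·T·m³ = (kg⁻¹·m⁻²·s²·A) · K² · A · (kg⁻¹·m⁻²·s³·A²) · (kg·s⁻²·A⁻¹) · m³ = kg⁻¹·m⁻¹·s³·A³·K².
Both reduce to kg⁻¹·m⁻¹·s³·A³·K².

Yes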